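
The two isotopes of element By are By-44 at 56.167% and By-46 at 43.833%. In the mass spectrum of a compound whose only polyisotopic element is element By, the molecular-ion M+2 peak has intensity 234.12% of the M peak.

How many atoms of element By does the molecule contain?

The M+2/M ratio from n By atoms is n · q/p = n · 0.43833/0.56167.
n = 2.3412 × 0.56167/0.43833 = 3.00 ≈ 3

3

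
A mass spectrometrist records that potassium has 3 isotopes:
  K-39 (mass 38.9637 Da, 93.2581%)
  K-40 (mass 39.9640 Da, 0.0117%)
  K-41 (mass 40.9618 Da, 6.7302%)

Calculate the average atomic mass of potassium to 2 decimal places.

39.10 Da

Ar = Σ fᵢ·mᵢ = 0.932581 × 38.9637 + 0.000117 × 39.9640 + 0.067302 × 40.9618
= 36.33681 + 0.00468 + 2.75681 = 39.09830 Da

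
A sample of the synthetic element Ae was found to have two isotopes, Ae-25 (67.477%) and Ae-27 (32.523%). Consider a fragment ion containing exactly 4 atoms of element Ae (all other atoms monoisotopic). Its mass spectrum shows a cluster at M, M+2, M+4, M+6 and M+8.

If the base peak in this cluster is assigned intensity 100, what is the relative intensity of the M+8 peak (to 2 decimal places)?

2.80

Term probabilities: M 0.2073, M+2 0.3997, M+4 0.2890, M+6 0.0929, M+8 0.0112. Base peak = M+2.
P(M+2) = C(4,1) × 0.67477^3 × 0.32523^1 = 4 × 0.3072326 × 0.32523 = 0.399685 (base)
P(M+8) = C(4,4) × 0.67477^0 × 0.32523^4 = 1 × 1.0000 × 0.01118826 = 0.011188
Relative intensity = 0.011188 / 0.399685 × 100 = 2.80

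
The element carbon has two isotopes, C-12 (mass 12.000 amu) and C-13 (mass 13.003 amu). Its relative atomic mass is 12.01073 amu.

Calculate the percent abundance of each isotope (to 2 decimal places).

With x = fraction of C-12 (so C-13 is 1 − x):
12.000·x + 13.003·(1 − x) = 12.01073
(12.000 − 13.003)·x = 12.01073 − 13.003
x = -0.99227 / -1.003 = 0.98930 → 98.93% C-12, 1.07% C-13.

C-12: 98.93%, C-13: 1.07%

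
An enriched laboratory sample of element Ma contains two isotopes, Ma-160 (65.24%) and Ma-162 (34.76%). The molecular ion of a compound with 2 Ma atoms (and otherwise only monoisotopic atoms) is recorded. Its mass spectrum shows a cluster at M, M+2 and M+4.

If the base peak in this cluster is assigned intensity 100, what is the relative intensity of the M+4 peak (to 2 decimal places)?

Binomial terms of (0.6524 + 0.3476)^2: M 0.4256, M+2 0.4535, M+4 0.1208 → M+2 is the base peak.
P(M+2) = C(2,1) × 0.6524^1 × 0.3476^1 = 2 × 0.6524 × 0.3476 = 0.453548 (base)
P(M+4) = C(2,2) × 0.6524^0 × 0.3476^2 = 1 × 1.0000 × 0.12082576 = 0.120826
Relative intensity = 0.120826 / 0.453548 × 100 = 26.64

26.64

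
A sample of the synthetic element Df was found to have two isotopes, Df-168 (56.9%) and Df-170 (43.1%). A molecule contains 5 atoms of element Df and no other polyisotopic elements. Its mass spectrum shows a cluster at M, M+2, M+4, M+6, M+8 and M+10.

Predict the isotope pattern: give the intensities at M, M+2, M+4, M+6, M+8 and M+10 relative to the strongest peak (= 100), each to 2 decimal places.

17.43 : 66.01 : 100.00 : 75.75 : 28.69 : 4.35

Each Df atom is independently Df-168 (p = 0.569) or Df-170 (q = 0.431); the cluster is the binomial expansion (p + q)^5.
P(M) = 0.569^5 = 0.059643
P(M+2) = 5 × 0.569^4 × 0.431^1 = 0.225890
P(M+4) = 10 × 0.569^3 × 0.431^2 = 0.342209
P(M+6) = 10 × 0.569^2 × 0.431^3 = 0.259213
P(M+8) = 5 × 0.569^1 × 0.431^4 = 0.098173
P(M+10) = 0.431^5 = 0.014873
The M+4 peak is largest (0.342209); scaling to 100 gives 17.43 : 66.01 : 100.00 : 75.75 : 28.69 : 4.35.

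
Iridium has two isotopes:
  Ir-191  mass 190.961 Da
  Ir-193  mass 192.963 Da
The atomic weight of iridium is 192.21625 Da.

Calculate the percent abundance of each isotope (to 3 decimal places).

Ir-191: 37.300%, Ir-193: 62.700%

Let x be the fractional abundance of Ir-191; then Ir-193 has abundance 1 − x.
190.961·x + 192.963·(1 − x) = 192.21625
(190.961 − 192.963)·x = 192.21625 − 192.963
x = -0.74675 / -2.002 = 0.37300 → 37.300% Ir-191, 62.700% Ir-193.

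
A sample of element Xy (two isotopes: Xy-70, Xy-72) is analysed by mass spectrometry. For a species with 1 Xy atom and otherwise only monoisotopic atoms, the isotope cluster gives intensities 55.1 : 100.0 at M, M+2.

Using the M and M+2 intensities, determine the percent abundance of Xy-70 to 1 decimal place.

35.5%

Write p for the Xy-70 fraction. I(M+2)/I(M) = [C(1,1)·p^0·(1−p)] / p^1 = 1·(1−p)/p = 100.0/55.1 = 1.8149
(1−p)/p = 1.8149/1 = 1.8149  ⇒  p = 1/(1 + 1.8149) = 0.3553
Xy-70: 35.5%, Xy-72: 64.5%.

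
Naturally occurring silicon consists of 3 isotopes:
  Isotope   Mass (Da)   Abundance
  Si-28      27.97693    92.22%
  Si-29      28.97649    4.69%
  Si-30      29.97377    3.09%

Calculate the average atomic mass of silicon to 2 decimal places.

28.09 Da

Ar = Σ fᵢ·mᵢ = 0.9222 × 27.97693 + 0.0469 × 28.97649 + 0.0309 × 29.97377
= 25.800325 + 1.358997 + 0.926189 = 28.085511 Da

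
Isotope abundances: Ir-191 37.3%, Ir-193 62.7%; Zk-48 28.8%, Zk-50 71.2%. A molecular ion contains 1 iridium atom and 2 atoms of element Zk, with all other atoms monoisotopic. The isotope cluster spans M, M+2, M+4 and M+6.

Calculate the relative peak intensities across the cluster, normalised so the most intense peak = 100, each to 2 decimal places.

6.93 : 45.94 : 100.00 : 71.23

Iridium pattern (n=1): 0.3730 : 0.6270
Element Zk pattern (n=2): 0.082944 : 0.410112 : 0.506944
Convolve the two distributions (both contribute in 2-u steps):
  M: 0.3730×0.082944 = 0.030938
  M+2: 0.3730×0.410112 + 0.6270×0.082944 = 0.204978
  M+4: 0.3730×0.506944 + 0.6270×0.410112 = 0.446230
  M+6: 0.6270×0.506944 = 0.317854
Scale to base peak (0.446230) = 100: 6.93 : 45.94 : 100.00 : 71.23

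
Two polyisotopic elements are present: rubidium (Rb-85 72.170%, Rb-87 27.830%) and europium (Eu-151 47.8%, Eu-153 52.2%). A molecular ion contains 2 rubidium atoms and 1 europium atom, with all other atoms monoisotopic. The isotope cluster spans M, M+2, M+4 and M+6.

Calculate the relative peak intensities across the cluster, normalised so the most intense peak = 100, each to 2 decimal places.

Rubidium pattern (n=2): 0.52085089 : 0.40169822 : 0.07745089
Europium pattern (n=1): 0.4780 : 0.5220
Convolve the two distributions (both contribute in 2-u steps):
  M: 0.52085089×0.4780 = 0.248967
  M+2: 0.52085089×0.5220 + 0.40169822×0.4780 = 0.463896
  M+4: 0.40169822×0.5220 + 0.07745089×0.4780 = 0.246708
  M+6: 0.07745089×0.5220 = 0.040429
Scale to base peak (0.463896) = 100: 53.67 : 100.00 : 53.18 : 8.72

53.67 : 100.00 : 53.18 : 8.72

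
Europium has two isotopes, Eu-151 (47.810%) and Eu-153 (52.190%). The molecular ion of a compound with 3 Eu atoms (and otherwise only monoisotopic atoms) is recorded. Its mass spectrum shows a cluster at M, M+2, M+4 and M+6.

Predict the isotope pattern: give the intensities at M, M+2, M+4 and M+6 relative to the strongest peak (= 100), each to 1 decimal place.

28.0 : 91.6 : 100.0 : 36.4

Expanding (0.47810 + 0.52190)^3:
P(M) = 0.47810^3 = 0.109284
P(M+2) = 3 × 0.47810^2 × 0.52190^1 = 0.357887
P(M+4) = 3 × 0.47810^1 × 0.52190^2 = 0.390674
P(M+6) = 0.52190^3 = 0.142155
The M+4 peak is largest (0.390674); scaling to 100 gives 28.0 : 91.6 : 100.0 : 36.4.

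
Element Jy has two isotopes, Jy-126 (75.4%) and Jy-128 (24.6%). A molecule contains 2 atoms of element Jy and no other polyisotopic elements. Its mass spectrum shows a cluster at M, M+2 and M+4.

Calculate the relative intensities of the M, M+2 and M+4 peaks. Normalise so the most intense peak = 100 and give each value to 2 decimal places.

The 2 Jy atoms are independent, so intensities follow the terms of (0.754 + 0.246)^2.
P(M) = 0.754^2 = 0.568516
P(M+2) = 2 × 0.754^1 × 0.246^1 = 0.370968
P(M+4) = 0.246^2 = 0.060516
The M peak is largest (0.568516); scaling to 100 gives 100.00 : 65.25 : 10.64.

100.00 : 65.25 : 10.64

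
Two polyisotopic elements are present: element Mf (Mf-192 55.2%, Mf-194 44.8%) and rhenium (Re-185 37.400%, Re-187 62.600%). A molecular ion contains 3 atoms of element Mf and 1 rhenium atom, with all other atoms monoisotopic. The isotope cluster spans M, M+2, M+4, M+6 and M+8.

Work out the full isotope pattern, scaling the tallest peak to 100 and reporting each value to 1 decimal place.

16.5 : 67.9 : 100.0 : 63.5 : 14.8

Element Mf pattern (n=3): 0.16819661 : 0.40952218 : 0.33236582 : 0.08991539
Rhenium pattern (n=1): 0.3740 : 0.6260
Convolve the two distributions (both contribute in 2-u steps):
  M: 0.16819661×0.3740 = 0.062906
  M+2: 0.16819661×0.6260 + 0.40952218×0.3740 = 0.258452
  M+4: 0.40952218×0.6260 + 0.33236582×0.3740 = 0.380666
  M+6: 0.33236582×0.6260 + 0.08991539×0.3740 = 0.241689
  M+8: 0.08991539×0.6260 = 0.056287
Scale to base peak (0.380666) = 100: 16.5 : 67.9 : 100.0 : 63.5 : 14.8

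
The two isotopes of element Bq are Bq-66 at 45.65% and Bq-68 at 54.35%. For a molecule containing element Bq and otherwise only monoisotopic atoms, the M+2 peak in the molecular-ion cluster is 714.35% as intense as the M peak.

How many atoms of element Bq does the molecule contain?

The M+2/M ratio from n Bq atoms is n · q/p = n · 0.5435/0.4565.
n = 7.1435 × 0.4565/0.5435 = 6.00 ≈ 6

6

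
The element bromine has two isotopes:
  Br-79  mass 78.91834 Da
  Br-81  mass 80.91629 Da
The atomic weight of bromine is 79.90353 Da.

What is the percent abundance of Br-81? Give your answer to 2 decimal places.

49.31%

Writing the weighted mean with unknown fraction x of Br-79:
78.91834·x + 80.91629·(1 − x) = 79.90353
(78.91834 − 80.91629)·x = 79.90353 − 80.91629
x = -1.01276 / -1.99795 = 0.50690 → 50.69% Br-79, 49.31% Br-81.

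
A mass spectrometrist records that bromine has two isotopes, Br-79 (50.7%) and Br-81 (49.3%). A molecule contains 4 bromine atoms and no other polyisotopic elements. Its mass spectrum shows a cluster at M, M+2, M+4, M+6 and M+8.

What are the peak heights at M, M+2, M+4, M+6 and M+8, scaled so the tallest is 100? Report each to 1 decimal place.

17.6 : 68.6 : 100.0 : 64.8 : 15.8

Expanding (0.507 + 0.493)^4:
P(M) = 0.507^4 = 0.066074
P(M+2) = 4 × 0.507^3 × 0.493^1 = 0.256999
P(M+4) = 6 × 0.507^2 × 0.493^2 = 0.374853
P(M+6) = 4 × 0.507^1 × 0.493^3 = 0.243001
P(M+8) = 0.493^4 = 0.059073
The M+4 peak is largest (0.374853); scaling to 100 gives 17.6 : 68.6 : 100.0 : 64.8 : 15.8.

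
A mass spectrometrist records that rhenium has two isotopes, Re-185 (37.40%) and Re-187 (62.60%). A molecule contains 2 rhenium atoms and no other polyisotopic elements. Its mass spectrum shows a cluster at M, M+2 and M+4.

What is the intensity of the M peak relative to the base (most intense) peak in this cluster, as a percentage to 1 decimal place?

Term probabilities: M 0.1399, M+2 0.4682, M+4 0.3919. Base peak = M+2.
P(M+2) = C(2,1) × 0.3740^1 × 0.6260^1 = 2 × 0.3740 × 0.6260 = 0.468248 (base)
P(M) = C(2,0) × 0.3740^2 × 0.6260^0 = 1 × 0.139876 × 1.0000 = 0.139876
Relative intensity = 0.139876 / 0.468248 × 100 = 29.9

29.9%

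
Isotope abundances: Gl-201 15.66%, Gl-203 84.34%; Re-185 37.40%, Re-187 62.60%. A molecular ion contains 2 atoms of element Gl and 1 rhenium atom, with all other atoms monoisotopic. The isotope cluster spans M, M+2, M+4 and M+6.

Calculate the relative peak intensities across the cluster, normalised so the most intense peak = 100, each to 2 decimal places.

Element Gl pattern (n=2): 0.02452356 : 0.26415288 : 0.71132356
Rhenium pattern (n=1): 0.3740 : 0.6260
Convolve the two distributions (both contribute in 2-u steps):
  M: 0.02452356×0.3740 = 0.009172
  M+2: 0.02452356×0.6260 + 0.26415288×0.3740 = 0.114145
  M+4: 0.26415288×0.6260 + 0.71132356×0.3740 = 0.431395
  M+6: 0.71132356×0.6260 = 0.445289
Scale to base peak (0.445289) = 100: 2.06 : 25.63 : 96.88 : 100.00

2.06 : 25.63 : 96.88 : 100.00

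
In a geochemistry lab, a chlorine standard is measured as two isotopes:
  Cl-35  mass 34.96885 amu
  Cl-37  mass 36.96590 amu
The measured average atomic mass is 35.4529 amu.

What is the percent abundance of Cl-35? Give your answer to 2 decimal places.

Let x be the fractional abundance of Cl-35; then Cl-37 has abundance 1 − x.
34.96885·x + 36.96590·(1 − x) = 35.4529
(34.96885 − 36.96590)·x = 35.4529 − 36.96590
x = -1.51300 / -1.99705 = 0.75762 → 75.76% Cl-35, 24.24% Cl-37.

75.76%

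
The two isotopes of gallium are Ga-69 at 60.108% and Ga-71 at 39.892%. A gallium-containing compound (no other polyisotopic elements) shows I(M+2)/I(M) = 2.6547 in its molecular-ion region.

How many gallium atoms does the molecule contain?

With n Ga atoms, P(M+2)/P(M) = C(n,1)·p^(n−1)q / p^n = n·q/p = n · 0.39892/0.60108.
n = 2.6547 × 0.60108/0.39892 = 4.00 ≈ 4

4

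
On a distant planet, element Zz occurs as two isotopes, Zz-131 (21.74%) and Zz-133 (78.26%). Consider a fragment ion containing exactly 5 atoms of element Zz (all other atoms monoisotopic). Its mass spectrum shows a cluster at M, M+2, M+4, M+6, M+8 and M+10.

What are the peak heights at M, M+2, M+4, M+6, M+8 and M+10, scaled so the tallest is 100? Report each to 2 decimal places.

0.12 : 2.14 : 15.43 : 55.56 : 100.00 : 72.00

Expanding (0.2174 + 0.7826)^5:
P(M) = 0.2174^5 = 0.000486
P(M+2) = 5 × 0.2174^4 × 0.7826^1 = 0.008741
P(M+4) = 10 × 0.2174^3 × 0.7826^2 = 0.062930
P(M+6) = 10 × 0.2174^2 × 0.7826^3 = 0.226537
P(M+8) = 5 × 0.2174^1 × 0.7826^4 = 0.407745
P(M+10) = 0.7826^5 = 0.293562
The M+8 peak is largest (0.407745); scaling to 100 gives 0.12 : 2.14 : 15.43 : 55.56 : 100.00 : 72.00.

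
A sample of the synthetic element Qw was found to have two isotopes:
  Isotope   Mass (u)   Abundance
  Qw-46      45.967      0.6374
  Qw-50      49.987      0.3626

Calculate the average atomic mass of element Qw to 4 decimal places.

Ar = Σ fᵢ·mᵢ = 0.6374 × 45.967 + 0.3626 × 49.987
= 29.29937 + 18.12529 = 47.42466 u

47.4247 u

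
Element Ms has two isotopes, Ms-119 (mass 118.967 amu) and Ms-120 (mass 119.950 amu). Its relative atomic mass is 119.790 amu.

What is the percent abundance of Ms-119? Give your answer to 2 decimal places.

16.28%

Let x be the fractional abundance of Ms-119; then Ms-120 has abundance 1 − x.
118.967·x + 119.950·(1 − x) = 119.790
(118.967 − 119.950)·x = 119.790 − 119.950
x = -0.160 / -0.983 = 0.16277 → 16.28% Ms-119, 83.72% Ms-120.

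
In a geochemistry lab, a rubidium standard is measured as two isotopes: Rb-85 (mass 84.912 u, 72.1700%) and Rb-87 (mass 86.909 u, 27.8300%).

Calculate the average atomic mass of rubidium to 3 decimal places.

Weight each isotope mass by its fractional abundance: 0.721700 × 84.912 + 0.278300 × 86.909
= 61.2810 + 24.1868 = 85.4678 u

85.468 u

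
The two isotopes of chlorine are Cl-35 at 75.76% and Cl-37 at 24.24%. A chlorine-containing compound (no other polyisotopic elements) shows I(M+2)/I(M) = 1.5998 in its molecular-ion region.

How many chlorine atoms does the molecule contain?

The M+2/M ratio from n Cl atoms is n · q/p = n · 0.2424/0.7576.
n = 1.5998 × 0.7576/0.2424 = 5.00 ≈ 5

5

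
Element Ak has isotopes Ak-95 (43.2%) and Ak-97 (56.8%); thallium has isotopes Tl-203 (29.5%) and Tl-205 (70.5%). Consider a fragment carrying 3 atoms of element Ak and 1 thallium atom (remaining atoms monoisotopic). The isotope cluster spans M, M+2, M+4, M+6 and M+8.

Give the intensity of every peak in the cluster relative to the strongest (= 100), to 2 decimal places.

6.82 : 43.19 : 99.63 : 100.00 : 37.04

Element Ak pattern (n=3): 0.08062157 : 0.3180073 : 0.4181207 : 0.18325043
Thallium pattern (n=1): 0.2950 : 0.7050
Convolve the two distributions (both contribute in 2-u steps):
  M: 0.08062157×0.2950 = 0.023783
  M+2: 0.08062157×0.7050 + 0.3180073×0.2950 = 0.150650
  M+4: 0.3180073×0.7050 + 0.4181207×0.2950 = 0.347541
  M+6: 0.4181207×0.7050 + 0.18325043×0.2950 = 0.348834
  M+8: 0.18325043×0.7050 = 0.129192
Scale to base peak (0.348834) = 100: 6.82 : 43.19 : 99.63 : 100.00 : 37.04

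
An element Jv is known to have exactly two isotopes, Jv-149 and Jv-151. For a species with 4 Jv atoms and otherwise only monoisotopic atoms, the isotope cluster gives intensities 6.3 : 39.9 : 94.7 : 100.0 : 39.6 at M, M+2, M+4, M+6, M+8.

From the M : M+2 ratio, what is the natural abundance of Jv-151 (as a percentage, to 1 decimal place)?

Write p for the Jv-149 fraction. I(M+2)/I(M) = [C(4,1)·p^3·(1−p)] / p^4 = 4·(1−p)/p = 39.9/6.3 = 6.3333
(1−p)/p = 6.3333/4 = 1.5833  ⇒  p = 1/(1 + 1.5833) = 0.3871
Jv-149: 38.7%, Jv-151: 61.3%.

61.3%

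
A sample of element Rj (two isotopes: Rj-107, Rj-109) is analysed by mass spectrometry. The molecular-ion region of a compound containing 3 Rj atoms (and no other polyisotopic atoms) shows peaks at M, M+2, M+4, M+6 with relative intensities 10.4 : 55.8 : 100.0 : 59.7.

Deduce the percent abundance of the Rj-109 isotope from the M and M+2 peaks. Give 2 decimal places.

Write p for the Rj-107 fraction. I(M+2)/I(M) = [C(3,1)·p^2·(1−p)] / p^3 = 3·(1−p)/p = 55.8/10.4 = 5.3654
(1−p)/p = 5.3654/3 = 1.7885  ⇒  p = 1/(1 + 1.7885) = 0.3586
Rj-107: 35.86%, Rj-109: 64.14%.

64.14%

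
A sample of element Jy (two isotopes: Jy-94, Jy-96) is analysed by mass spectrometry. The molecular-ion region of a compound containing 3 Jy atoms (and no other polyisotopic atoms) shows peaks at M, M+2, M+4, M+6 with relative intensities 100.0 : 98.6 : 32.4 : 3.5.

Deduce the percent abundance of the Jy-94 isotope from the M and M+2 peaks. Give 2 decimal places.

75.26%

Write p for the Jy-94 fraction. I(M+2)/I(M) = [C(3,1)·p^2·(1−p)] / p^3 = 3·(1−p)/p = 98.6/100.0 = 0.9860
(1−p)/p = 0.9860/3 = 0.3287  ⇒  p = 1/(1 + 0.3287) = 0.7526
Jy-94: 75.26%, Jy-96: 24.74%.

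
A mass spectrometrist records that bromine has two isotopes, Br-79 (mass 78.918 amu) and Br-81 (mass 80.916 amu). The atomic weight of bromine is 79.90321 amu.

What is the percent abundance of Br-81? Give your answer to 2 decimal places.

Writing the weighted mean with unknown fraction x of Br-79:
78.918·x + 80.916·(1 − x) = 79.90321
(78.918 − 80.916)·x = 79.90321 − 80.916
x = -1.01279 / -1.998 = 0.50690 → 50.69% Br-79, 49.31% Br-81.

49.31%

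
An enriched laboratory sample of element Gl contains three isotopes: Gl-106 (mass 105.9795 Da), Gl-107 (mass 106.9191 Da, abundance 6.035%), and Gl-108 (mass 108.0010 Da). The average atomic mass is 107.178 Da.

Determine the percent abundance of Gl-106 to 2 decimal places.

37.48%

The remaining 93.965% is split between Gl-106 (fraction x) and Gl-108 (fraction 0.93965 − x).
Substituting: 105.9795x + 108.0010(0.93965 − x) = 100.725432315
(105.9795 − 108.0010)x = -0.757707335  ⇒  x = 0.37482, y = 0.56483
Gl-106: 37.48%, Gl-108: 56.48%.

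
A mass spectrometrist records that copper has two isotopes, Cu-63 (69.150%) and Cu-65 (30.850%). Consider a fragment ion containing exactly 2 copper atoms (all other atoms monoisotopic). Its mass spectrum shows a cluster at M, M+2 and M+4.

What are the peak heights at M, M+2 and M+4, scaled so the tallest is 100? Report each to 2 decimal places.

100.00 : 89.23 : 19.90

Each Cu atom is independently Cu-63 (p = 0.69150) or Cu-65 (q = 0.30850); the cluster is the binomial expansion (p + q)^2.
P(M) = 0.69150^2 = 0.478172
P(M+2) = 2 × 0.69150^1 × 0.30850^1 = 0.426656
P(M+4) = 0.30850^2 = 0.095172
The M peak is largest (0.478172); scaling to 100 gives 100.00 : 89.23 : 19.90.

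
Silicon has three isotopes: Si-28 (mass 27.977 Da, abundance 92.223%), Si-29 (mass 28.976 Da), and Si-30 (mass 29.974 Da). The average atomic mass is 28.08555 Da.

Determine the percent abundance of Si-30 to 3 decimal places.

Let x and y be the fractions of Si-29 and Si-30. Then x + y = 1 − 0.92223 = 0.07777 and 28.976x + 29.974y = 28.08555 − 0.92223×27.977 = 2.28432129.
Substituting: 28.976x + 29.974(0.07777 − x) = 2.28432129
(28.976 − 29.974)x = -0.04675669  ⇒  x = 0.04685, y = 0.03092
Si-29: 4.685%, Si-30: 3.092%.

3.092%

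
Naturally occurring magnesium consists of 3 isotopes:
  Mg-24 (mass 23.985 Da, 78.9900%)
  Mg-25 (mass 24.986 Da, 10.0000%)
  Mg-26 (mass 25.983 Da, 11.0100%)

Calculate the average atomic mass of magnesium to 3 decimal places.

Weight each isotope mass by its fractional abundance: 0.789900 × 23.985 + 0.100000 × 24.986 + 0.110100 × 25.983
= 18.9458 + 2.4986 + 2.8607 = 24.3051 Da

24.305 Da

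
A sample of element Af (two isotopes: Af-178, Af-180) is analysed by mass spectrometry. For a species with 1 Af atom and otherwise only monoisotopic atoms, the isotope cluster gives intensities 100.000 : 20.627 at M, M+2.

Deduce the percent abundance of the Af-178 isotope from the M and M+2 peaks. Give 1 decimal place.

Let p = fractional abundance of Af-178. I(M+2)/I(M) = [C(1,1)·p^0·(1−p)] / p^1 = 1·(1−p)/p = 20.627/100.000 = 0.2063
(1−p)/p = 0.2063/1 = 0.2063  ⇒  p = 1/(1 + 0.2063) = 0.8290
Af-178: 82.9%, Af-180: 17.1%.

82.9%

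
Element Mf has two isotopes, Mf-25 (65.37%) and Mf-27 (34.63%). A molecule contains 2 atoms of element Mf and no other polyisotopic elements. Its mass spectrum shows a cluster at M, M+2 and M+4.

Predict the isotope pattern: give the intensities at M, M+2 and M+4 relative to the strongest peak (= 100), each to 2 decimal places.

94.38 : 100.00 : 26.49

Each Mf atom is independently Mf-25 (p = 0.6537) or Mf-27 (q = 0.3463); the cluster is the binomial expansion (p + q)^2.
P(M) = 0.6537^2 = 0.427324
P(M+2) = 2 × 0.6537^1 × 0.3463^1 = 0.452753
P(M+4) = 0.3463^2 = 0.119924
The M+2 peak is largest (0.452753); scaling to 100 gives 94.38 : 100.00 : 26.49.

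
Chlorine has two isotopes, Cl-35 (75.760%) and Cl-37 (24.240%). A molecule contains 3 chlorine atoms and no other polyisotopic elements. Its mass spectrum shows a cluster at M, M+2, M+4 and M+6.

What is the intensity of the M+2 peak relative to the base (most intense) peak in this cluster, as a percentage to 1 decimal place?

96.0%

Binomial terms of (0.75760 + 0.24240)^3: M 0.4348, M+2 0.4174, M+4 0.1335, M+6 0.0142 → M is the base peak.
P(M) = C(3,0) × 0.75760^3 × 0.24240^0 = 1 × 0.4348304 × 1.0000 = 0.434830 (base)
P(M+2) = C(3,1) × 0.75760^2 × 0.24240^1 = 3 × 0.57395776 × 0.2424 = 0.417382
Relative intensity = 0.417382 / 0.434830 × 100 = 96.0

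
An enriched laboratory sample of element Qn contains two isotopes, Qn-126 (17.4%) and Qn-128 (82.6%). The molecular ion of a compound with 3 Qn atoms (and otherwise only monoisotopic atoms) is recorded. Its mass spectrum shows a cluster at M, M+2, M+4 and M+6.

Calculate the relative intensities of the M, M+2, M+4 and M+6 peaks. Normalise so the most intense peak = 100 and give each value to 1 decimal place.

0.9 : 13.3 : 63.2 : 100.0

Expanding (0.174 + 0.826)^3:
P(M) = 0.174^3 = 0.005268
P(M+2) = 3 × 0.174^2 × 0.826^1 = 0.075024
P(M+4) = 3 × 0.174^1 × 0.826^2 = 0.356148
P(M+6) = 0.826^3 = 0.563560
The M+6 peak is largest (0.563560); scaling to 100 gives 0.9 : 13.3 : 63.2 : 100.0.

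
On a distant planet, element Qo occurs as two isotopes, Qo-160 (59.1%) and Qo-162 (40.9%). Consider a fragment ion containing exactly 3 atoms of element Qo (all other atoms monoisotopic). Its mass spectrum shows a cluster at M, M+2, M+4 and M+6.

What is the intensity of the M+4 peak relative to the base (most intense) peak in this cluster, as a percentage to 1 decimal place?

69.2%

Term probabilities: M 0.2064, M+2 0.4286, M+4 0.2966, M+6 0.0684. Base peak = M+2.
P(M+2) = C(3,1) × 0.591^2 × 0.409^1 = 3 × 0.349281 × 0.4090 = 0.428568 (base)
P(M+4) = C(3,2) × 0.591^1 × 0.409^2 = 3 × 0.5910 × 0.167281 = 0.296589
Relative intensity = 0.296589 / 0.428568 × 100 = 69.2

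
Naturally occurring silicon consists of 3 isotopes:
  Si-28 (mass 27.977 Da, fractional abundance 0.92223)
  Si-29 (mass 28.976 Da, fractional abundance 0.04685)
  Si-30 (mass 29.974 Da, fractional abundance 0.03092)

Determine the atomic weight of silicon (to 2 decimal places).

The abundance-weighted mean is 0.92223 × 27.977 + 0.04685 × 28.976 + 0.03092 × 29.974
= 25.8012 + 1.3575 + 0.9268 = 28.0855 Da

28.09 Da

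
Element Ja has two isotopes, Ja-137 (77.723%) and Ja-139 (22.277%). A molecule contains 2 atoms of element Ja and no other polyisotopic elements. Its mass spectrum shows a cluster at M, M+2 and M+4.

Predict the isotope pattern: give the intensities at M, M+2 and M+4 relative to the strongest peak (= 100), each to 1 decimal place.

100.0 : 57.3 : 8.2

Each Ja atom is independently Ja-137 (p = 0.77723) or Ja-139 (q = 0.22277); the cluster is the binomial expansion (p + q)^2.
P(M) = 0.77723^2 = 0.604086
P(M+2) = 2 × 0.77723^1 × 0.22277^1 = 0.346287
P(M+4) = 0.22277^2 = 0.049626
The M peak is largest (0.604086); scaling to 100 gives 100.0 : 57.3 : 8.2.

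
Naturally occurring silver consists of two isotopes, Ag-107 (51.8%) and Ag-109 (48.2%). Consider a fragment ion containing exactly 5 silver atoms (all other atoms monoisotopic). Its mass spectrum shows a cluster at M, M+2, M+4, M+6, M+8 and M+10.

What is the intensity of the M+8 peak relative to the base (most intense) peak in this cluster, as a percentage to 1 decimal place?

Term probabilities: M 0.0373, M+2 0.1735, M+4 0.3229, M+6 0.3005, M+8 0.1398, M+10 0.0260. Base peak = M+4.
P(M+4) = C(5,2) × 0.518^3 × 0.482^2 = 10 × 0.13899183 × 0.232324 = 0.322911 (base)
P(M+8) = C(5,4) × 0.518^1 × 0.482^4 = 5 × 0.5180 × 0.05397444 = 0.139794
Relative intensity = 0.139794 / 0.322911 × 100 = 43.3

43.3%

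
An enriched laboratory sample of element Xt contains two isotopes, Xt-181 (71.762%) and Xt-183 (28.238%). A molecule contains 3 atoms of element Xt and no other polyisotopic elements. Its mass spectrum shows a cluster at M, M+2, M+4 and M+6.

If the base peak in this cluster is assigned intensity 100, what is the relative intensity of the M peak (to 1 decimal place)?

Binomial terms of (0.71762 + 0.28238)^3: M 0.3696, M+2 0.4363, M+4 0.1717, M+6 0.0225 → M+2 is the base peak.
P(M+2) = C(3,1) × 0.71762^2 × 0.28238^1 = 3 × 0.51497846 × 0.28238 = 0.436259 (base)
P(M) = C(3,0) × 0.71762^3 × 0.28238^0 = 1 × 0.36955885 × 1.0000 = 0.369559
Relative intensity = 0.369559 / 0.436259 × 100 = 84.7

84.7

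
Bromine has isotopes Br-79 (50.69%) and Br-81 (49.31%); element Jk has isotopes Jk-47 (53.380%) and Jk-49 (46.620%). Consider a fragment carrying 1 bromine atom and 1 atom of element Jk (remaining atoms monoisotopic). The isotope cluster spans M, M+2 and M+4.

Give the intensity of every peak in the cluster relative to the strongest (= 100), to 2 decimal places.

Bromine pattern (n=1): 0.5069 : 0.4931
Element Jk pattern (n=1): 0.5338 : 0.4662
Convolve the two distributions (both contribute in 2-u steps):
  M: 0.5069×0.5338 = 0.270583
  M+2: 0.5069×0.4662 + 0.4931×0.5338 = 0.499534
  M+4: 0.4931×0.4662 = 0.229883
Scale to base peak (0.499534) = 100: 54.17 : 100.00 : 46.02

54.17 : 100.00 : 46.02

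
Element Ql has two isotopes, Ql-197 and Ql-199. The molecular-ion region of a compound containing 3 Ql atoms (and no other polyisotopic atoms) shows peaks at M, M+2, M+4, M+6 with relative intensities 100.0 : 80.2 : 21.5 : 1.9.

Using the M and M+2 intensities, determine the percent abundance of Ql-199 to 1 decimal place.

21.1%

Let p = fractional abundance of Ql-197. I(M+2)/I(M) = [C(3,1)·p^2·(1−p)] / p^3 = 3·(1−p)/p = 80.2/100.0 = 0.8020
(1−p)/p = 0.8020/3 = 0.2673  ⇒  p = 1/(1 + 0.2673) = 0.7891
Ql-197: 78.9%, Ql-199: 21.1%.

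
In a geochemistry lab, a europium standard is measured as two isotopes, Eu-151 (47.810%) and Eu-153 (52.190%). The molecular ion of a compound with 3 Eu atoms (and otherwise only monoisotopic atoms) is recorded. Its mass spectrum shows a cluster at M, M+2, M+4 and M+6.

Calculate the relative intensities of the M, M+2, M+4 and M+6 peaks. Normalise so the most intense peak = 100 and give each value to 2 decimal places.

27.97 : 91.61 : 100.00 : 36.39

Expanding (0.47810 + 0.52190)^3:
P(M) = 0.47810^3 = 0.109284
P(M+2) = 3 × 0.47810^2 × 0.52190^1 = 0.357887
P(M+4) = 3 × 0.47810^1 × 0.52190^2 = 0.390674
P(M+6) = 0.52190^3 = 0.142155
The M+4 peak is largest (0.390674); scaling to 100 gives 27.97 : 91.61 : 100.00 : 36.39.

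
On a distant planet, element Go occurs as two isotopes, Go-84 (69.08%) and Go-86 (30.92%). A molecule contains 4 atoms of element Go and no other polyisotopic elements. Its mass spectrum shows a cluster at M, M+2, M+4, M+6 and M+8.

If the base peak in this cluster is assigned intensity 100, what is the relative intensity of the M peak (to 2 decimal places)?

Binomial terms of (0.6908 + 0.3092)^4: M 0.2277, M+2 0.4077, M+4 0.2737, M+6 0.0817, M+8 0.0091 → M+2 is the base peak.
P(M+2) = C(4,1) × 0.6908^3 × 0.3092^1 = 4 × 0.32965297 × 0.3092 = 0.407715 (base)
P(M) = C(4,0) × 0.6908^4 × 0.3092^0 = 1 × 0.22772427 × 1.0000 = 0.227724
Relative intensity = 0.227724 / 0.407715 × 100 = 55.85

55.85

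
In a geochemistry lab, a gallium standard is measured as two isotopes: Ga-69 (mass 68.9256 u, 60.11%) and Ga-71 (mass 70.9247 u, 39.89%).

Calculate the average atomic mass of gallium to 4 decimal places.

The abundance-weighted mean is 0.6011 × 68.9256 + 0.3989 × 70.9247
= 41.43118 + 28.29186 = 69.72304 u

69.7230 u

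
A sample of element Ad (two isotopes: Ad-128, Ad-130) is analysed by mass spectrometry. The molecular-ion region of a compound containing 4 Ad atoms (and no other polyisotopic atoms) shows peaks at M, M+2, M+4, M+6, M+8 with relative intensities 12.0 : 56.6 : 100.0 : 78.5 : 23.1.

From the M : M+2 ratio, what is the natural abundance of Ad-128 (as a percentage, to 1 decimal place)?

Let p = fractional abundance of Ad-128. I(M+2)/I(M) = [C(4,1)·p^3·(1−p)] / p^4 = 4·(1−p)/p = 56.6/12.0 = 4.7167
(1−p)/p = 4.7167/4 = 1.1792  ⇒  p = 1/(1 + 1.1792) = 0.4589
Ad-128: 45.9%, Ad-130: 54.1%.

45.9%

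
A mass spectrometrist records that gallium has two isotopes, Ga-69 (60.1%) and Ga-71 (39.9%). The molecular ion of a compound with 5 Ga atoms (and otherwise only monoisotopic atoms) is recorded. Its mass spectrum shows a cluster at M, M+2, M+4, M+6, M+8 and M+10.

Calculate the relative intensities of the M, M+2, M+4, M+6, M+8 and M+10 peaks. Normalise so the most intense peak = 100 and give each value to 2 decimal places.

22.69 : 75.31 : 100.00 : 66.39 : 22.04 : 2.93

The 5 Ga atoms are independent, so intensities follow the terms of (0.601 + 0.399)^5.
P(M) = 0.601^5 = 0.078410
P(M+2) = 5 × 0.601^4 × 0.399^1 = 0.260280
P(M+4) = 10 × 0.601^3 × 0.399^2 = 0.345596
P(M+6) = 10 × 0.601^2 × 0.399^3 = 0.229439
P(M+8) = 5 × 0.601^1 × 0.399^4 = 0.076162
P(M+10) = 0.399^5 = 0.010113
The M+4 peak is largest (0.345596); scaling to 100 gives 22.69 : 75.31 : 100.00 : 66.39 : 22.04 : 2.93.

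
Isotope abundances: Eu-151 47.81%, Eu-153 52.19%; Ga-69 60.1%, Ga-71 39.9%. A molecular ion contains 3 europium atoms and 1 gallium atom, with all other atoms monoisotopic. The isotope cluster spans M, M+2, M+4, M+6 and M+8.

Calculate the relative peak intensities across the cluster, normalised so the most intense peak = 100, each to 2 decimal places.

17.39 : 68.51 : 100.00 : 63.91 : 15.02

Europium pattern (n=3): 0.10928391 : 0.3578871 : 0.39067407 : 0.14215492
Gallium pattern (n=1): 0.6010 : 0.3990
Convolve the two distributions (both contribute in 2-u steps):
  M: 0.10928391×0.6010 = 0.065680
  M+2: 0.10928391×0.3990 + 0.3578871×0.6010 = 0.258694
  M+4: 0.3578871×0.3990 + 0.39067407×0.6010 = 0.377592
  M+6: 0.39067407×0.3990 + 0.14215492×0.6010 = 0.241314
  M+8: 0.14215492×0.3990 = 0.056720
Scale to base peak (0.377592) = 100: 17.39 : 68.51 : 100.00 : 63.91 : 15.02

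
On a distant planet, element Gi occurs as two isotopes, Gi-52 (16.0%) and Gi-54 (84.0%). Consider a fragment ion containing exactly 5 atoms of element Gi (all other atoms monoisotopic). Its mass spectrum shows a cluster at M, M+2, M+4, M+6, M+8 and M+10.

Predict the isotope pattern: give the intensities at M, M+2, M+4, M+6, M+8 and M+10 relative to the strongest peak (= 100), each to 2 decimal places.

0.03 : 0.66 : 6.91 : 36.28 : 95.24 : 100.00

Expanding (0.160 + 0.840)^5:
P(M) = 0.160^5 = 0.000105
P(M+2) = 5 × 0.160^4 × 0.840^1 = 0.002753
P(M+4) = 10 × 0.160^3 × 0.840^2 = 0.028901
P(M+6) = 10 × 0.160^2 × 0.840^3 = 0.151732
P(M+8) = 5 × 0.160^1 × 0.840^4 = 0.398297
P(M+10) = 0.840^5 = 0.418212
The M+10 peak is largest (0.418212); scaling to 100 gives 0.03 : 0.66 : 6.91 : 36.28 : 95.24 : 100.00.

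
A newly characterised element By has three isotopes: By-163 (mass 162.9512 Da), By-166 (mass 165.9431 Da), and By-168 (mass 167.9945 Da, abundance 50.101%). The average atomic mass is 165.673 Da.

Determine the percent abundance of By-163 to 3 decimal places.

43.380%

Let x and y be the fractions of By-163 and By-166. Then x + y = 1 − 0.50101 = 0.49899 and 162.9512x + 165.9431y = 165.673 − 0.50101×167.9945 = 81.506075555.
Substituting: 162.9512x + 165.9431(0.49899 − x) = 81.506075555
(162.9512 − 165.9431)x = -1.297871914  ⇒  x = 0.43380, y = 0.06519
By-163: 43.380%, By-166: 6.519%.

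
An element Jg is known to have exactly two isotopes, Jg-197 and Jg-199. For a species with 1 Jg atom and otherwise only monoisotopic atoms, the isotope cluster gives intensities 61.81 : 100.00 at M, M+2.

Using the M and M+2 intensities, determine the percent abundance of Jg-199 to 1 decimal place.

61.8%

Write p for the Jg-197 fraction. I(M+2)/I(M) = [C(1,1)·p^0·(1−p)] / p^1 = 1·(1−p)/p = 100.00/61.81 = 1.6179
(1−p)/p = 1.6179/1 = 1.6179  ⇒  p = 1/(1 + 1.6179) = 0.3820
Jg-197: 38.2%, Jg-199: 61.8%.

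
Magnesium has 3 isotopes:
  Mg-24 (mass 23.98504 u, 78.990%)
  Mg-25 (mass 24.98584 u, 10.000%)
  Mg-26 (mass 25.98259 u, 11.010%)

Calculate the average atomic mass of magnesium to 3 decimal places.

The abundance-weighted mean is 0.78990 × 23.98504 + 0.10000 × 24.98584 + 0.11010 × 25.98259
= 18.945783 + 2.498584 + 2.860683 = 24.305050 u

24.305 u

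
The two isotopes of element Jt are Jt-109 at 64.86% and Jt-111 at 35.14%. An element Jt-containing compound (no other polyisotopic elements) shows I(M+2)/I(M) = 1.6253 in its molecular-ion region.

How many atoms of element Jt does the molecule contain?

3

The M+2/M ratio from n Jt atoms is n · q/p = n · 0.3514/0.6486.
n = 1.6253 × 0.6486/0.3514 = 3.00 ≈ 3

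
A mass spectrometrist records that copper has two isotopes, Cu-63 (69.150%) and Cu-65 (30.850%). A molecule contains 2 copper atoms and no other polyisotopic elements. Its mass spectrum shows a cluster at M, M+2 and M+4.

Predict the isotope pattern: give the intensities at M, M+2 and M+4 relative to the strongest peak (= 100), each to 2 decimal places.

Expanding (0.69150 + 0.30850)^2:
P(M) = 0.69150^2 = 0.478172
P(M+2) = 2 × 0.69150^1 × 0.30850^1 = 0.426656
P(M+4) = 0.30850^2 = 0.095172
The M peak is largest (0.478172); scaling to 100 gives 100.00 : 89.23 : 19.90.

100.00 : 89.23 : 19.90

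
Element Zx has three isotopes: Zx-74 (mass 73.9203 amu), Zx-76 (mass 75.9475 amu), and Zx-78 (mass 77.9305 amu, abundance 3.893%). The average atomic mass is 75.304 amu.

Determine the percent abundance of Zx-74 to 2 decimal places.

The remaining 96.107% is split between Zx-74 (fraction x) and Zx-76 (fraction 0.96107 − x).
Substituting: 73.9203x + 75.9475(0.96107 − x) = 72.270165635
(73.9203 − 75.9475)x = -0.72069819  ⇒  x = 0.35551, y = 0.60556
Zx-74: 35.55%, Zx-76: 60.56%.

35.55%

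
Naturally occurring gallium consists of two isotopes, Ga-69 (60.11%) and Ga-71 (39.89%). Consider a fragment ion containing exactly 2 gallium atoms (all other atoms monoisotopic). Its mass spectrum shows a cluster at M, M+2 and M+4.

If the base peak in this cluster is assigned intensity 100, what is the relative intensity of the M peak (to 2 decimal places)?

75.34

Binomial terms of (0.6011 + 0.3989)^2: M 0.3613, M+2 0.4796, M+4 0.1591 → M+2 is the base peak.
P(M+2) = C(2,1) × 0.6011^1 × 0.3989^1 = 2 × 0.6011 × 0.3989 = 0.479558 (base)
P(M) = C(2,0) × 0.6011^2 × 0.3989^0 = 1 × 0.36132121 × 1.0000 = 0.361321
Relative intensity = 0.361321 / 0.479558 × 100 = 75.34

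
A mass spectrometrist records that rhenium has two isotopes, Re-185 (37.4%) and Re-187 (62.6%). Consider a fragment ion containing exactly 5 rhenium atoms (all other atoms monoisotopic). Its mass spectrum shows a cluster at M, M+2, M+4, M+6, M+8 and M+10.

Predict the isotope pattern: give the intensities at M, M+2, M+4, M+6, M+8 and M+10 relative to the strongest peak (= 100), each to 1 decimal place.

Each Re atom is independently Re-185 (p = 0.374) or Re-187 (q = 0.626); the cluster is the binomial expansion (p + q)^5.
P(M) = 0.374^5 = 0.007317
P(M+2) = 5 × 0.374^4 × 0.626^1 = 0.061239
P(M+4) = 10 × 0.374^3 × 0.626^2 = 0.205005
P(M+6) = 10 × 0.374^2 × 0.626^3 = 0.343136
P(M+8) = 5 × 0.374^1 × 0.626^4 = 0.287170
P(M+10) = 0.626^5 = 0.096133
The M+6 peak is largest (0.343136); scaling to 100 gives 2.1 : 17.8 : 59.7 : 100.0 : 83.7 : 28.0.

2.1 : 17.8 : 59.7 : 100.0 : 83.7 : 28.0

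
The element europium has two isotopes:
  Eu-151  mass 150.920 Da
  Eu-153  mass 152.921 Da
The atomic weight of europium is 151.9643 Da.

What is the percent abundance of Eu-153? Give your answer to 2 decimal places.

52.19%

Writing the weighted mean with unknown fraction x of Eu-151:
150.920·x + 152.921·(1 − x) = 151.9643
(150.920 − 152.921)·x = 151.9643 − 152.921
x = -0.9567 / -2.001 = 0.47811 → 47.81% Eu-151, 52.19% Eu-153.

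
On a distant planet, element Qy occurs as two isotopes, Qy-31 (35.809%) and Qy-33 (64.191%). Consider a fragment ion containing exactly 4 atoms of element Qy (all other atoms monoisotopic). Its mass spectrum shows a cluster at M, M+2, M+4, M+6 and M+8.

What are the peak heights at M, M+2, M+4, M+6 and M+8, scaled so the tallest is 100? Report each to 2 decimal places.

4.34 : 31.12 : 83.68 : 100.00 : 44.81

Expanding (0.35809 + 0.64191)^4:
P(M) = 0.35809^4 = 0.016443
P(M+2) = 4 × 0.35809^3 × 0.64191^1 = 0.117899
P(M+4) = 6 × 0.35809^2 × 0.64191^2 = 0.317018
P(M+6) = 4 × 0.35809^1 × 0.64191^3 = 0.378856
P(M+8) = 0.64191^4 = 0.169784
The M+6 peak is largest (0.378856); scaling to 100 gives 4.34 : 31.12 : 83.68 : 100.00 : 44.81.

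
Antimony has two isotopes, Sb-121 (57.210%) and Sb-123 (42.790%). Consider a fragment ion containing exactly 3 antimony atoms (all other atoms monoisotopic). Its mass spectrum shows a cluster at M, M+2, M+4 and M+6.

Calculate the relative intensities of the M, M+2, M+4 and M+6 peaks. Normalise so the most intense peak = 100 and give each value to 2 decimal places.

44.57 : 100.00 : 74.79 : 18.65

The 3 Sb atoms are independent, so intensities follow the terms of (0.57210 + 0.42790)^3.
P(M) = 0.57210^3 = 0.187247
P(M+2) = 3 × 0.57210^2 × 0.42790^1 = 0.420153
P(M+4) = 3 × 0.57210^1 × 0.42790^2 = 0.314252
P(M+6) = 0.42790^3 = 0.078348
The M+2 peak is largest (0.420153); scaling to 100 gives 44.57 : 100.00 : 74.79 : 18.65.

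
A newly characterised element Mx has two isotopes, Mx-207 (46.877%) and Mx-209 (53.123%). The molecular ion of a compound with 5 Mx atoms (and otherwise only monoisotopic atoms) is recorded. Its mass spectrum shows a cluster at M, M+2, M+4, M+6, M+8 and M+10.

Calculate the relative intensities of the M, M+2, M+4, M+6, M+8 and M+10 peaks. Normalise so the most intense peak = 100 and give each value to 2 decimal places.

6.87 : 38.93 : 88.24 : 100.00 : 56.66 : 12.84

Expanding (0.46877 + 0.53123)^5:
P(M) = 0.46877^5 = 0.022636
P(M+2) = 5 × 0.46877^4 × 0.53123^1 = 0.128260
P(M+4) = 10 × 0.46877^3 × 0.53123^2 = 0.290700
P(M+6) = 10 × 0.46877^2 × 0.53123^3 = 0.329433
P(M+8) = 5 × 0.46877^1 × 0.53123^4 = 0.186664
P(M+10) = 0.53123^5 = 0.042307
The M+6 peak is largest (0.329433); scaling to 100 gives 6.87 : 38.93 : 88.24 : 100.00 : 56.66 : 12.84.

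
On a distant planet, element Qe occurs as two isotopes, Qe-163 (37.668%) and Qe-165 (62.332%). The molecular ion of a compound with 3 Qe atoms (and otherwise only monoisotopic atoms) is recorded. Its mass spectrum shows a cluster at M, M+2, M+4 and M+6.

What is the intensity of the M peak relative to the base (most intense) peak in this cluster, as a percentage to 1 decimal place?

Binomial terms of (0.37668 + 0.62332)^3: M 0.0534, M+2 0.2653, M+4 0.4391, M+6 0.2422 → M+4 is the base peak.
P(M+4) = C(3,2) × 0.37668^1 × 0.62332^2 = 3 × 0.37668 × 0.38852782 = 0.439052 (base)
P(M) = C(3,0) × 0.37668^3 × 0.62332^0 = 1 × 0.0534463 × 1.0000 = 0.053446
Relative intensity = 0.053446 / 0.439052 × 100 = 12.2

12.2%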